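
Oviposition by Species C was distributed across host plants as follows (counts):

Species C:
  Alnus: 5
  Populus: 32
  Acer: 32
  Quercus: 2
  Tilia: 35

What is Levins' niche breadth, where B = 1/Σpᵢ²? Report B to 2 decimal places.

3.40

Proportions for Species C (n=106): 5/106=0.0472, 32/106=0.3019, 32/106=0.3019, 2/106=0.0189, 35/106=0.3302
Σpᵢ² = 0.0472² + 0.3019² + 0.3019² + 0.0189² + 0.3302² = 0.002228 + 0.091144 + 0.091144 + 0.000357 + 0.109032 = 0.293905
B = 1 / 0.293905 = 3.4025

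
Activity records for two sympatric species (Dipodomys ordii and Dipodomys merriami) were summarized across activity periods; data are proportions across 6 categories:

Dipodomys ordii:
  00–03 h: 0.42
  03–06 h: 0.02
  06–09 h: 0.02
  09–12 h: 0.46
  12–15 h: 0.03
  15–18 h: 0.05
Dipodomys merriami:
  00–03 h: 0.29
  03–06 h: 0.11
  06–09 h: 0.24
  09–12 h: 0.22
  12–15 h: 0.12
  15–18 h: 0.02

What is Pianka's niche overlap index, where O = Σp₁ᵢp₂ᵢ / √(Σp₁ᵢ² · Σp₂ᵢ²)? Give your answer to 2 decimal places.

0.80

Σ p₁ᵢp₂ᵢ = 0.1218 + 0.0022 + 0.0048 + 0.1012 + 0.0036 + 0.0010 = 0.2346
Σp_1ᵢ² = 0.42² + 0.02² + 0.02² + 0.46² + 0.03² + 0.05² = 0.1764 + 0.0004 + 0.0004 + 0.2116 + 0.0009 + 0.0025 = 0.3922
Σp_2ᵢ² = 0.29² + 0.11² + 0.24² + 0.22² + 0.12² + 0.02² = 0.0841 + 0.0121 + 0.0576 + 0.0484 + 0.0144 + 0.0004 = 0.2170
O = 0.2346 / √(0.3922 × 0.2170) = 0.2346 / 0.29173 = 0.8042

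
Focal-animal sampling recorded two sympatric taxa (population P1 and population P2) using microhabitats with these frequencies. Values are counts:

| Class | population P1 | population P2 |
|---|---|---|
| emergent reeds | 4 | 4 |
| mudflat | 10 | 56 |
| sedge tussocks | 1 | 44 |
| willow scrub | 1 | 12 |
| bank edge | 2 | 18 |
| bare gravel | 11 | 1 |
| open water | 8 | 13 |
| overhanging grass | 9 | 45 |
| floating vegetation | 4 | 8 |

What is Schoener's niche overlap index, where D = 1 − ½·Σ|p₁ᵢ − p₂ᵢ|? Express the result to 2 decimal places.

0.59

Proportions for population P1 (n=50): 4/50=0.0800, 10/50=0.2000, 1/50=0.0200, 1/50=0.0200, 2/50=0.0400, 11/50=0.2200, 8/50=0.1600, 9/50=0.1800, 4/50=0.0800
Proportions for population P2 (n=201): 4/201=0.0199, 56/201=0.2786, 44/201=0.2189, 12/201=0.0597, 18/201=0.0896, 1/201=0.0050, 13/201=0.0647, 45/201=0.2239, 8/201=0.0398
Σ|p₁ᵢ − p₂ᵢ| = 0.0601 + 0.0786 + 0.1989 + 0.0397 + 0.0496 + 0.2150 + 0.0953 + 0.0439 + 0.0402 = 0.8213
D = 1 − ½ × 0.8213 = 1 − 0.41065 = 0.58935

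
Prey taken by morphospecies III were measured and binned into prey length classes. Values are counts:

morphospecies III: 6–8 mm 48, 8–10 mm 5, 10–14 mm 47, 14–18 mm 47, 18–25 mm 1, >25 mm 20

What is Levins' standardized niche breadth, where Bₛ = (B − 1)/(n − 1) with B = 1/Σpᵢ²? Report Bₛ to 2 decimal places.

Proportions for morphospecies III (n=168): 48/168=0.2857, 5/168=0.0298, 47/168=0.2798, 47/168=0.2798, 1/168=0.0060, 20/168=0.1190
Σpᵢ² = 0.2857² + 0.0298² + 0.2798² + 0.2798² + 0.0060² + 0.1190² = 0.081624 + 0.000888 + 0.078288 + 0.078288 + 0.000036 + 0.014161 = 0.253285
B = 1 / 0.253285 = 3.9481
Bₛ = (B − 1)/(n − 1) = (3.9481 − 1)/(6 − 1) = 2.9481/5 = 0.5896

0.59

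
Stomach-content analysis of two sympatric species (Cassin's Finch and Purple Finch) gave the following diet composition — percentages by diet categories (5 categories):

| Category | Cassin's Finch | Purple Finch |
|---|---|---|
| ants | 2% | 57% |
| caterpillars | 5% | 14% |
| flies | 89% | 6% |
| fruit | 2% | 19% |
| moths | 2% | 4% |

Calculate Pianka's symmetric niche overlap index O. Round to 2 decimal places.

0.14

Convert percentages to proportions (divide by 100).
Σ p₁ᵢp₂ᵢ = 0.0114 + 0.0070 + 0.0534 + 0.0038 + 0.0008 = 0.0764
Σp_1ᵢ² = 0.02² + 0.05² + 0.89² + 0.02² + 0.02² = 0.0004 + 0.0025 + 0.7921 + 0.0004 + 0.0004 = 0.7958
Σp_2ᵢ² = 0.57² + 0.14² + 0.06² + 0.19² + 0.04² = 0.3249 + 0.0196 + 0.0036 + 0.0361 + 0.0016 = 0.3858
O = 0.0764 / √(0.7958 × 0.3858) = 0.0764 / 0.55409 = 0.1379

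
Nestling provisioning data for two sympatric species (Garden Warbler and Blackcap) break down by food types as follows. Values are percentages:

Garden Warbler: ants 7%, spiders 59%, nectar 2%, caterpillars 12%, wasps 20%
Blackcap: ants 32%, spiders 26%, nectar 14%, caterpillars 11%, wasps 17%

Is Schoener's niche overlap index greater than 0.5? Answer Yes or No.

Convert percentages to proportions (divide by 100).
Σ|p₁ᵢ − p₂ᵢ| = 0.25 + 0.33 + 0.12 + 0.01 + 0.03 = 0.74
D = 1 − ½ × 0.74 = 1 − 0.370 = 0.6300
D = 0.6300 > 0.5 → Yes.

Yes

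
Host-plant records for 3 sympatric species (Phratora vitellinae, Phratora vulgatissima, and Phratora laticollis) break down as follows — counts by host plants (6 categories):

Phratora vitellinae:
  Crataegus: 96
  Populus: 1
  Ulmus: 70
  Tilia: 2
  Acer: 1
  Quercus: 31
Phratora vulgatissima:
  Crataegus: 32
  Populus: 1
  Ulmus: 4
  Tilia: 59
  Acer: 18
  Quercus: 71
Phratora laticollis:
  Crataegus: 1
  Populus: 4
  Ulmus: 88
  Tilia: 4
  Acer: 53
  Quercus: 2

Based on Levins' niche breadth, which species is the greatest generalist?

Phratora vulgatissima

Proportions for Phratora vitellinae (n=201): 96/201=0.4776, 1/201=0.0050, 70/201=0.3483, 2/201=0.0100, 1/201=0.0050, 31/201=0.1542
Proportions for Phratora vulgatissima (n=185): 32/185=0.1730, 1/185=0.0054, 4/185=0.0216, 59/185=0.3189, 18/185=0.0973, 71/185=0.3838
Proportions for Phratora laticollis (n=152): 1/152=0.0066, 4/152=0.0263, 88/152=0.5789, 4/152=0.0263, 53/152=0.3487, 2/152=0.0132
Σp_viteᵢ² = 0.4776² + 0.0050² + 0.3483² + 0.0100² + 0.0050² + 0.1542² = 0.228102 + 0.000025 + 0.121313 + 0.000100 + 0.000025 + 0.023778 = 0.373343
B_vite = 1 / 0.373343 = 2.6785
Σp_vulgᵢ² = 0.1730² + 0.0054² + 0.0216² + 0.3189² + 0.0973² + 0.3838² = 0.029929 + 0.000029 + 0.000467 + 0.101697 + 0.009467 + 0.147302 = 0.288891
B_vulg = 1 / 0.288891 = 3.4615
Σp_latiᵢ² = 0.0066² + 0.0263² + 0.5789² + 0.0263² + 0.3487² + 0.0132² = 0.000044 + 0.000692 + 0.335125 + 0.000692 + 0.121592 + 0.000174 = 0.458319
B_lati = 1 / 0.458319 = 2.1819
Highest B → broadest niche (most generalist): Phratora vulgatissima (B = 3.46).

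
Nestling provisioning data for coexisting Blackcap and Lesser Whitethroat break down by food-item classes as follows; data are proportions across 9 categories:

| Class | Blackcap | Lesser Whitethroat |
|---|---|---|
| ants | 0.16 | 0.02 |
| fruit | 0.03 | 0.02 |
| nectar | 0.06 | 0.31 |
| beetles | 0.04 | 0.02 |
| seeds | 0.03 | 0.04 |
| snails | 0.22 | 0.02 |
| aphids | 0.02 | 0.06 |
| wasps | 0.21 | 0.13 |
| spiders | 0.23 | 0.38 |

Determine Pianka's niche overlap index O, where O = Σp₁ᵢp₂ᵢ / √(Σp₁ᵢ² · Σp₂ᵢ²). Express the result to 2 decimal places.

0.67

Σ p₁ᵢp₂ᵢ = 0.0032 + 0.0006 + 0.0186 + 0.0008 + 0.0012 + 0.0044 + 0.0012 + 0.0273 + 0.0874 = 0.1447
Σp_1ᵢ² = 0.16² + 0.03² + 0.06² + 0.04² + 0.03² + 0.22² + 0.02² + 0.21² + 0.23² = 0.0256 + 0.0009 + 0.0036 + 0.0016 + 0.0009 + 0.0484 + 0.0004 + 0.0441 + 0.0529 = 0.1784
Σp_2ᵢ² = 0.02² + 0.02² + 0.31² + 0.02² + 0.04² + 0.02² + 0.06² + 0.13² + 0.38² = 0.0004 + 0.0004 + 0.0961 + 0.0004 + 0.0016 + 0.0004 + 0.0036 + 0.0169 + 0.1444 = 0.2642
O = 0.1447 / √(0.1784 × 0.2642) = 0.1447 / 0.21710 = 0.6665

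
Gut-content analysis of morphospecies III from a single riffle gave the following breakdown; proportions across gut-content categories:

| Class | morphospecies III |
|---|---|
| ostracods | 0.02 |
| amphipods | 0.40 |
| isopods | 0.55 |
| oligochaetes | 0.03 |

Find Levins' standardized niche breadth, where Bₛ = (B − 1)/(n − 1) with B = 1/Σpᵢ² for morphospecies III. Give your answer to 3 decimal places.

Σpᵢ² = 0.02² + 0.40² + 0.55² + 0.03² = 0.0004 + 0.1600 + 0.3025 + 0.0009 = 0.4638
B = 1 / 0.4638 = 2.15610
Bₛ = (B − 1)/(n − 1) = (2.15610 − 1)/(4 − 1) = 1.15610/3 = 0.38537

0.385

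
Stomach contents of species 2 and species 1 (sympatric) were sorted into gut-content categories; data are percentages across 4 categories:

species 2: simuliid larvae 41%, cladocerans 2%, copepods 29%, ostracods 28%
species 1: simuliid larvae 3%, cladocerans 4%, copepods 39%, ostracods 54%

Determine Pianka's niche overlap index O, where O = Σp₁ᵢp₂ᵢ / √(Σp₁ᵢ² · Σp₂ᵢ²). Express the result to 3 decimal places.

0.722

Convert percentages to proportions (divide by 100).
Σ p₁ᵢp₂ᵢ = 0.0123 + 0.0008 + 0.1131 + 0.1512 = 0.2774
Σp_1ᵢ² = 0.41² + 0.02² + 0.29² + 0.28² = 0.1681 + 0.0004 + 0.0841 + 0.0784 = 0.3310
Σp_2ᵢ² = 0.03² + 0.04² + 0.39² + 0.54² = 0.0009 + 0.0016 + 0.1521 + 0.2916 = 0.4462
O = 0.2774 / √(0.3310 × 0.4462) = 0.2774 / 0.384307 = 0.72182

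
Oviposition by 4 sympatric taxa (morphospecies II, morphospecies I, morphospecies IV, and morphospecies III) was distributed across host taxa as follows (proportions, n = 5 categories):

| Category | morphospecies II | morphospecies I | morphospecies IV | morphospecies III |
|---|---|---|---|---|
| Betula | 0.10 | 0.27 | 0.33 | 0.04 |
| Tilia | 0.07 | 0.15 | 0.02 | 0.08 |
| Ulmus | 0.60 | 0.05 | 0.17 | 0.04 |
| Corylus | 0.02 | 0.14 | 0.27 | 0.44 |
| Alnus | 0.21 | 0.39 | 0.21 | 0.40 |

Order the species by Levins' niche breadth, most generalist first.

Σp_IIᵢ² = 0.10² + 0.07² + 0.60² + 0.02² + 0.21² = 0.0100 + 0.0049 + 0.3600 + 0.0004 + 0.0441 = 0.4194
B_II = 1 / 0.4194 = 2.3844
Σp_Iᵢ² = 0.27² + 0.15² + 0.05² + 0.14² + 0.39² = 0.0729 + 0.0225 + 0.0025 + 0.0196 + 0.1521 = 0.2696
B_I = 1 / 0.2696 = 3.7092
Σp_IVᵢ² = 0.33² + 0.02² + 0.17² + 0.27² + 0.21² = 0.1089 + 0.0004 + 0.0289 + 0.0729 + 0.0441 = 0.2552
B_IV = 1 / 0.2552 = 3.9185
Σp_IIIᵢ² = 0.04² + 0.08² + 0.04² + 0.44² + 0.40² = 0.0016 + 0.0064 + 0.0016 + 0.1936 + 0.1600 = 0.3632
B_III = 1 / 0.3632 = 2.7533
Ranking by B (broadest → narrowest): morphospecies IV (3.92) > morphospecies I (3.71) > morphospecies III (2.75) > morphospecies II (2.38)

morphospecies IV > morphospecies I > morphospecies III > morphospecies II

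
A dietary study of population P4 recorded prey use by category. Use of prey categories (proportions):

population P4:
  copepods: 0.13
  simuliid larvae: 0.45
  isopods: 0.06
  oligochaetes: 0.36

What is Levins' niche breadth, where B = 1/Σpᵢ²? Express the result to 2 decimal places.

2.84

Σpᵢ² = 0.13² + 0.45² + 0.06² + 0.36² = 0.0169 + 0.2025 + 0.0036 + 0.1296 = 0.3526
B = 1 / 0.3526 = 2.8361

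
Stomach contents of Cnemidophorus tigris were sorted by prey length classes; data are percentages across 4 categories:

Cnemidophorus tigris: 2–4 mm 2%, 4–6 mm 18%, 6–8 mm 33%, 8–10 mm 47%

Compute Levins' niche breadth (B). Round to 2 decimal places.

Convert percentages to proportions (divide by 100).
Σpᵢ² = 0.02² + 0.18² + 0.33² + 0.47² = 0.0004 + 0.0324 + 0.1089 + 0.2209 = 0.3626
B = 1 / 0.3626 = 2.7579

2.76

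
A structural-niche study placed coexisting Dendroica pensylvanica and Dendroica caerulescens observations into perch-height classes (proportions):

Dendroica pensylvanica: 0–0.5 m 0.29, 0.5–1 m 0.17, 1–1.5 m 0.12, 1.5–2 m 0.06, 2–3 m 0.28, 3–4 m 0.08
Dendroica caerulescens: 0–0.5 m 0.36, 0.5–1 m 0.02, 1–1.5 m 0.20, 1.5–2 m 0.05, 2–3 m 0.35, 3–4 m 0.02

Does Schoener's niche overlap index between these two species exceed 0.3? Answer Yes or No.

Yes

Σ|p₁ᵢ − p₂ᵢ| = 0.07 + 0.15 + 0.08 + 0.01 + 0.07 + 0.06 = 0.44
D = 1 − ½ × 0.44 = 1 − 0.220 = 0.7800
D = 0.7800 > 0.3 → Yes.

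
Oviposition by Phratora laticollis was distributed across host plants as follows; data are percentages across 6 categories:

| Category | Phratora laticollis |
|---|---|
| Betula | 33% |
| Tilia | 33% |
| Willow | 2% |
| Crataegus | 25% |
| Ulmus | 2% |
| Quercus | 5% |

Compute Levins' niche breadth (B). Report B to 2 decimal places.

3.53

Convert percentages to proportions (divide by 100).
Σpᵢ² = 0.33² + 0.33² + 0.02² + 0.25² + 0.02² + 0.05² = 0.1089 + 0.1089 + 0.0004 + 0.0625 + 0.0004 + 0.0025 = 0.2836
B = 1 / 0.2836 = 3.5261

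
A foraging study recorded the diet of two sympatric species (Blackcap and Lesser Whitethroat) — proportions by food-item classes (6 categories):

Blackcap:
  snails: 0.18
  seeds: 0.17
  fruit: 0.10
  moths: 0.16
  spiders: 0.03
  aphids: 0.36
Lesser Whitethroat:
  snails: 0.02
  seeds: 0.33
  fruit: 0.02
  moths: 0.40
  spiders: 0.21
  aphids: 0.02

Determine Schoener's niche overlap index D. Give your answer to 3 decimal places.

0.420

Σ|p₁ᵢ − p₂ᵢ| = 0.16 + 0.16 + 0.08 + 0.24 + 0.18 + 0.34 = 1.16
D = 1 − ½ × 1.16 = 1 − 0.580 = 0.42000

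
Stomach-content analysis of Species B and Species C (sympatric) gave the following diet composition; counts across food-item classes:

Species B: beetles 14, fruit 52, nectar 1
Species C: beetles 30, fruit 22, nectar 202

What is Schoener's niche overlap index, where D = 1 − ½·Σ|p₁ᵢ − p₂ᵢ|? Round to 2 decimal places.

0.22

Proportions for Species B (n=67): 14/67=0.2090, 52/67=0.7761, 1/67=0.0149
Proportions for Species C (n=254): 30/254=0.1181, 22/254=0.0866, 202/254=0.7953
Σ|p₁ᵢ − p₂ᵢ| = 0.0909 + 0.6895 + 0.7804 = 1.5608
D = 1 − ½ × 1.5608 = 1 − 0.78040 = 0.21960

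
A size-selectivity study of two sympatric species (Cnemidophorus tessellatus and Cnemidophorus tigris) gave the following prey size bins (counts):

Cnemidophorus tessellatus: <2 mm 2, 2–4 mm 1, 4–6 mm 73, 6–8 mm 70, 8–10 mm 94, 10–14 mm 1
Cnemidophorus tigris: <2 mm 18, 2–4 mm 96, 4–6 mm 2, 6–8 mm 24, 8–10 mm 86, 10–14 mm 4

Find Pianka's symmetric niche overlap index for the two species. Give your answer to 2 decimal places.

0.55

Proportions for Cnemidophorus tessellatus (n=241): 2/241=0.0083, 1/241=0.0041, 73/241=0.3029, 70/241=0.2905, 94/241=0.3900, 1/241=0.0041
Proportions for Cnemidophorus tigris (n=230): 18/230=0.0783, 96/230=0.4174, 2/230=0.0087, 24/230=0.1043, 86/230=0.3739, 4/230=0.0174
Σ p₁ᵢp₂ᵢ = 0.000650 + 0.001711 + 0.002635 + 0.030299 + 0.145821 + 0.000071 = 0.181187
Σp_1ᵢ² = 0.0083² + 0.0041² + 0.3029² + 0.2905² + 0.3900² + 0.0041² = 0.000069 + 0.000017 + 0.091748 + 0.084390 + 0.152100 + 0.000017 = 0.328341
Σp_2ᵢ² = 0.0783² + 0.4174² + 0.0087² + 0.1043² + 0.3739² + 0.0174² = 0.006131 + 0.174223 + 0.000076 + 0.010878 + 0.139801 + 0.000303 = 0.331412
O = 0.181187 / √(0.328341 × 0.331412) = 0.181187 / 0.3298729 = 0.5493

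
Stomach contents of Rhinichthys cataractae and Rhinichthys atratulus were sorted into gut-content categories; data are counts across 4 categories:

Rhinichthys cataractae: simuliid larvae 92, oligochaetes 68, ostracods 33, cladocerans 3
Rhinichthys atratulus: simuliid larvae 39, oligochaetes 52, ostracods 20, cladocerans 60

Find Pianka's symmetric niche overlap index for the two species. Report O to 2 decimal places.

Proportions for Rhinichthys cataractae (n=196): 92/196=0.4694, 68/196=0.3469, 33/196=0.1684, 3/196=0.0153
Proportions for Rhinichthys atratulus (n=171): 39/171=0.2281, 52/171=0.3041, 20/171=0.1170, 60/171=0.3509
Σ p₁ᵢp₂ᵢ = 0.107070 + 0.105492 + 0.019703 + 0.005369 = 0.237634
Σp_1ᵢ² = 0.4694² + 0.3469² + 0.1684² + 0.0153² = 0.220336 + 0.120340 + 0.028359 + 0.000234 = 0.369269
Σp_2ᵢ² = 0.2281² + 0.3041² + 0.1170² + 0.3509² = 0.052030 + 0.092477 + 0.013689 + 0.123131 = 0.281327
O = 0.237634 / √(0.369269 × 0.281327) = 0.237634 / 0.3223125 = 0.7373

0.74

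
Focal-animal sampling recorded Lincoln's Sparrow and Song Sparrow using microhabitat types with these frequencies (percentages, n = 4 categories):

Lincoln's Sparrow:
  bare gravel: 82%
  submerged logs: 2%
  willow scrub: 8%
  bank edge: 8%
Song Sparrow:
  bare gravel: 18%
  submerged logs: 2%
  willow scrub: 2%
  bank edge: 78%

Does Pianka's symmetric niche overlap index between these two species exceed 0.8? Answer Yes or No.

No

Convert percentages to proportions (divide by 100).
Σ p₁ᵢp₂ᵢ = 0.1476 + 0.0004 + 0.0016 + 0.0624 = 0.2120
Σp_1ᵢ² = 0.82² + 0.02² + 0.08² + 0.08² = 0.6724 + 0.0004 + 0.0064 + 0.0064 = 0.6856
Σp_2ᵢ² = 0.18² + 0.02² + 0.02² + 0.78² = 0.0324 + 0.0004 + 0.0004 + 0.6084 = 0.6416
O = 0.2120 / √(0.6856 × 0.6416) = 0.2120 / 0.66324 = 0.3196
O = 0.3196 < 0.8 → No.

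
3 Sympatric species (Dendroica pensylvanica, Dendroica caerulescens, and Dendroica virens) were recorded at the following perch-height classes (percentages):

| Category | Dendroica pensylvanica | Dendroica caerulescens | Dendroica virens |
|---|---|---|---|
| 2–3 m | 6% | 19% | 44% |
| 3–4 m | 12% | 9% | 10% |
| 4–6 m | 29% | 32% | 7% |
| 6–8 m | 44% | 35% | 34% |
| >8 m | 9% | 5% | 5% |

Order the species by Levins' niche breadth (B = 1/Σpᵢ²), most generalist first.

Dendroica caerulescens > Dendroica pensylvanica > Dendroica virens

Convert percentages to proportions (divide by 100).
Σp_pensᵢ² = 0.06² + 0.12² + 0.29² + 0.44² + 0.09² = 0.0036 + 0.0144 + 0.0841 + 0.1936 + 0.0081 = 0.3038
B_pens = 1 / 0.3038 = 3.2916
Σp_caerᵢ² = 0.19² + 0.09² + 0.32² + 0.35² + 0.05² = 0.0361 + 0.0081 + 0.1024 + 0.1225 + 0.0025 = 0.2716
B_caer = 1 / 0.2716 = 3.6819
Σp_vireᵢ² = 0.44² + 0.10² + 0.07² + 0.34² + 0.05² = 0.1936 + 0.0100 + 0.0049 + 0.1156 + 0.0025 = 0.3266
B_vire = 1 / 0.3266 = 3.0618
Ranking by B (broadest → narrowest): Dendroica caerulescens (3.68) > Dendroica pensylvanica (3.29) > Dendroica virens (3.06)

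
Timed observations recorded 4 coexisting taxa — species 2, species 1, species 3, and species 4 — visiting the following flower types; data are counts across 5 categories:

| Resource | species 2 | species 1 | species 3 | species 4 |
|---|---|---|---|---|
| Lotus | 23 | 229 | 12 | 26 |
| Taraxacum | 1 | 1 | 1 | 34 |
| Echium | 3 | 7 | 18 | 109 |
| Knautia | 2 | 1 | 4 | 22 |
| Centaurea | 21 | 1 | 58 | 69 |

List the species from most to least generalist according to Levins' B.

Proportions for species 2 (n=50): 23/50=0.4600, 1/50=0.0200, 3/50=0.0600, 2/50=0.0400, 21/50=0.4200
Proportions for species 1 (n=239): 229/239=0.9582, 1/239=0.0042, 7/239=0.0293, 1/239=0.0042, 1/239=0.0042
Proportions for species 3 (n=93): 12/93=0.1290, 1/93=0.0108, 18/93=0.1935, 4/93=0.0430, 58/93=0.6237
Proportions for species 4 (n=260): 26/260=0.1000, 34/260=0.1308, 109/260=0.4192, 22/260=0.0846, 69/260=0.2654
Σp_2ᵢ² = 0.4600² + 0.0200² + 0.0600² + 0.0400² + 0.4200² = 0.211600 + 0.000400 + 0.003600 + 0.001600 + 0.176400 = 0.393600
B_2 = 1 / 0.393600 = 2.5407
Σp_1ᵢ² = 0.9582² + 0.0042² + 0.0293² + 0.0042² + 0.0042² = 0.918147 + 0.000018 + 0.000858 + 0.000018 + 0.000018 = 0.919059
B_1 = 1 / 0.919059 = 1.0881
Σp_3ᵢ² = 0.1290² + 0.0108² + 0.1935² + 0.0430² + 0.6237² = 0.016641 + 0.000117 + 0.037442 + 0.001849 + 0.389002 = 0.445051
B_3 = 1 / 0.445051 = 2.2469
Σp_4ᵢ² = 0.1000² + 0.1308² + 0.4192² + 0.0846² + 0.2654² = 0.010000 + 0.017109 + 0.175729 + 0.007157 + 0.070437 = 0.280432
B_4 = 1 / 0.280432 = 3.5659
Ranking by B (broadest → narrowest): species 4 (3.57) > species 2 (2.54) > species 3 (2.25) > species 1 (1.09)

species 4 > species 2 > species 3 > species 1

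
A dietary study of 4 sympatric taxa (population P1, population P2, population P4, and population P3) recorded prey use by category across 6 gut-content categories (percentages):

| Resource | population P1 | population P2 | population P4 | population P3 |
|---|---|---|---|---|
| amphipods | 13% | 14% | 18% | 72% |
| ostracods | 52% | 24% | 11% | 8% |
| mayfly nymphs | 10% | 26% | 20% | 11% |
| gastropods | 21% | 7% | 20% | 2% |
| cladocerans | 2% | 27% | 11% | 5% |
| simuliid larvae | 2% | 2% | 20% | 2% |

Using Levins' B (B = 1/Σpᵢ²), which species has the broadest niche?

Convert percentages to proportions (divide by 100).
Σp_P1ᵢ² = 0.13² + 0.52² + 0.10² + 0.21² + 0.02² + 0.02² = 0.0169 + 0.2704 + 0.0100 + 0.0441 + 0.0004 + 0.0004 = 0.3422
B_P1 = 1 / 0.3422 = 2.9223
Σp_P2ᵢ² = 0.14² + 0.24² + 0.26² + 0.07² + 0.27² + 0.02² = 0.0196 + 0.0576 + 0.0676 + 0.0049 + 0.0729 + 0.0004 = 0.2230
B_P2 = 1 / 0.2230 = 4.4843
Σp_P4ᵢ² = 0.18² + 0.11² + 0.20² + 0.20² + 0.11² + 0.20² = 0.0324 + 0.0121 + 0.0400 + 0.0400 + 0.0121 + 0.0400 = 0.1766
B_P4 = 1 / 0.1766 = 5.6625
Σp_P3ᵢ² = 0.72² + 0.08² + 0.11² + 0.02² + 0.05² + 0.02² = 0.5184 + 0.0064 + 0.0121 + 0.0004 + 0.0025 + 0.0004 = 0.5402
B_P3 = 1 / 0.5402 = 1.8512
Highest B → broadest niche (most generalist): population P4 (B = 5.66).

population P4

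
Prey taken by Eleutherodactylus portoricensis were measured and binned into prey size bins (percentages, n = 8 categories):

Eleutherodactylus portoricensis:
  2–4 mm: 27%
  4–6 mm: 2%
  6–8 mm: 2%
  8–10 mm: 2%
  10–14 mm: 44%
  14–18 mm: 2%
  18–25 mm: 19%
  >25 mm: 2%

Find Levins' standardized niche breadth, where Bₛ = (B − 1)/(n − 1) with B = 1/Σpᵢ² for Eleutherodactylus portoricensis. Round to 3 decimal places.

Convert percentages to proportions (divide by 100).
Σpᵢ² = 0.27² + 0.02² + 0.02² + 0.02² + 0.44² + 0.02² + 0.19² + 0.02² = 0.0729 + 0.0004 + 0.0004 + 0.0004 + 0.1936 + 0.0004 + 0.0361 + 0.0004 = 0.3046
B = 1 / 0.3046 = 3.28299
Bₛ = (B − 1)/(n − 1) = (3.28299 − 1)/(8 − 1) = 2.28299/7 = 0.32614

0.326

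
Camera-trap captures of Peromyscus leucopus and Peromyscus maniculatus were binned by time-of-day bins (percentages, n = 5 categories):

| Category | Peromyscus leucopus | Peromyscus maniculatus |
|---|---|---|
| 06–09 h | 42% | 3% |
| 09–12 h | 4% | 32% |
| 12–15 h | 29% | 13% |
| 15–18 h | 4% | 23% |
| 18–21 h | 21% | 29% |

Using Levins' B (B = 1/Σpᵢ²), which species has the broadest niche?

Convert percentages to proportions (divide by 100).
Σp_leucᵢ² = 0.42² + 0.04² + 0.29² + 0.04² + 0.21² = 0.1764 + 0.0016 + 0.0841 + 0.0016 + 0.0441 = 0.3078
B_leuc = 1 / 0.3078 = 3.2489
Σp_maniᵢ² = 0.03² + 0.32² + 0.13² + 0.23² + 0.29² = 0.0009 + 0.1024 + 0.0169 + 0.0529 + 0.0841 = 0.2572
B_mani = 1 / 0.2572 = 3.8880
Highest B → broadest niche (most generalist): Peromyscus maniculatus (B = 3.89).

Peromyscus maniculatus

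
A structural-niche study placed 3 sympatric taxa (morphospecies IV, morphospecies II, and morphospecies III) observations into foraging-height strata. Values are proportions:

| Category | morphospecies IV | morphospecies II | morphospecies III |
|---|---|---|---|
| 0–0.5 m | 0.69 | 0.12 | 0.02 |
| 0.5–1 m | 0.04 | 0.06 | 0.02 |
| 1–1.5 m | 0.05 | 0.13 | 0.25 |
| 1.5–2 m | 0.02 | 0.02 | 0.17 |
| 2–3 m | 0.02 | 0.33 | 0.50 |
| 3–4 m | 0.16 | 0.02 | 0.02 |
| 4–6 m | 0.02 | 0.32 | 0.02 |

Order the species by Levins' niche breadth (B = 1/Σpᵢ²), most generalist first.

morphospecies II > morphospecies III > morphospecies IV

Σp_IVᵢ² = 0.69² + 0.04² + 0.05² + 0.02² + 0.02² + 0.16² + 0.02² = 0.4761 + 0.0016 + 0.0025 + 0.0004 + 0.0004 + 0.0256 + 0.0004 = 0.5070
B_IV = 1 / 0.5070 = 1.9724
Σp_IIᵢ² = 0.12² + 0.06² + 0.13² + 0.02² + 0.33² + 0.02² + 0.32² = 0.0144 + 0.0036 + 0.0169 + 0.0004 + 0.1089 + 0.0004 + 0.1024 = 0.2470
B_II = 1 / 0.2470 = 4.0486
Σp_IIIᵢ² = 0.02² + 0.02² + 0.25² + 0.17² + 0.50² + 0.02² + 0.02² = 0.0004 + 0.0004 + 0.0625 + 0.0289 + 0.2500 + 0.0004 + 0.0004 = 0.3430
B_III = 1 / 0.3430 = 2.9155
Ranking by B (broadest → narrowest): morphospecies II (4.05) > morphospecies III (2.92) > morphospecies IV (1.97)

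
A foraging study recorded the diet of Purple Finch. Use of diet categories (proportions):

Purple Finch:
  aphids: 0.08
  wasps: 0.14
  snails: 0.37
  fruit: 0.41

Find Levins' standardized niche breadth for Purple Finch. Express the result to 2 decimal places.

0.67

Σpᵢ² = 0.08² + 0.14² + 0.37² + 0.41² = 0.0064 + 0.0196 + 0.1369 + 0.1681 = 0.3310
B = 1 / 0.3310 = 3.0211
Bₛ = (B − 1)/(n − 1) = (3.0211 − 1)/(4 − 1) = 2.0211/3 = 0.6737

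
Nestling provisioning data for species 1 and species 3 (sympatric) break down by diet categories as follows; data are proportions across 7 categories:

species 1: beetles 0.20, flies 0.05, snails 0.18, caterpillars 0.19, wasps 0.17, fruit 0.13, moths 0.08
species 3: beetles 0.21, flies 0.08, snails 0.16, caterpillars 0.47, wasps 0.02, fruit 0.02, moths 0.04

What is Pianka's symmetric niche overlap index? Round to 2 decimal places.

Σ p₁ᵢp₂ᵢ = 0.0420 + 0.0040 + 0.0288 + 0.0893 + 0.0034 + 0.0026 + 0.0032 = 0.1733
Σp_1ᵢ² = 0.20² + 0.05² + 0.18² + 0.19² + 0.17² + 0.13² + 0.08² = 0.0400 + 0.0025 + 0.0324 + 0.0361 + 0.0289 + 0.0169 + 0.0064 = 0.1632
Σp_2ᵢ² = 0.21² + 0.08² + 0.16² + 0.47² + 0.02² + 0.02² + 0.04² = 0.0441 + 0.0064 + 0.0256 + 0.2209 + 0.0004 + 0.0004 + 0.0016 = 0.2994
O = 0.1733 / √(0.1632 × 0.2994) = 0.1733 / 0.22105 = 0.7840

0.78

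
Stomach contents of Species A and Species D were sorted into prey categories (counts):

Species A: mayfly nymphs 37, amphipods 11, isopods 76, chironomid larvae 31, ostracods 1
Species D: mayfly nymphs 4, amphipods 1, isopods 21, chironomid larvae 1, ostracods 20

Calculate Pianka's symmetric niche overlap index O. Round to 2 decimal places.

0.68

Proportions for Species A (n=156): 37/156=0.2372, 11/156=0.0705, 76/156=0.4872, 31/156=0.1987, 1/156=0.0064
Proportions for Species D (n=47): 4/47=0.0851, 1/47=0.0213, 21/47=0.4468, 1/47=0.0213, 20/47=0.4255
Σ p₁ᵢp₂ᵢ = 0.020186 + 0.001502 + 0.217681 + 0.004232 + 0.002723 = 0.246324
Σp_1ᵢ² = 0.2372² + 0.0705² + 0.4872² + 0.1987² + 0.0064² = 0.056264 + 0.004970 + 0.237364 + 0.039482 + 0.000041 = 0.338121
Σp_2ᵢ² = 0.0851² + 0.0213² + 0.4468² + 0.0213² + 0.4255² = 0.007242 + 0.000454 + 0.199630 + 0.000454 + 0.181050 = 0.388830
O = 0.246324 / √(0.338121 × 0.388830) = 0.246324 / 0.3625901 = 0.6793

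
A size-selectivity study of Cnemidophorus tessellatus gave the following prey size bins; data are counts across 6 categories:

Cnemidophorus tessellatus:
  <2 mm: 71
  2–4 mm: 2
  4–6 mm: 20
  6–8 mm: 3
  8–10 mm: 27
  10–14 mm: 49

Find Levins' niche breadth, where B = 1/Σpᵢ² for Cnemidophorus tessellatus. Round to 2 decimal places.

3.45

Proportions for Cnemidophorus tessellatus (n=172): 71/172=0.4128, 2/172=0.0116, 20/172=0.1163, 3/172=0.0174, 27/172=0.1570, 49/172=0.2849
Σpᵢ² = 0.4128² + 0.0116² + 0.1163² + 0.0174² + 0.1570² + 0.2849² = 0.170404 + 0.000135 + 0.013526 + 0.000303 + 0.024649 + 0.081168 = 0.290185
B = 1 / 0.290185 = 3.4461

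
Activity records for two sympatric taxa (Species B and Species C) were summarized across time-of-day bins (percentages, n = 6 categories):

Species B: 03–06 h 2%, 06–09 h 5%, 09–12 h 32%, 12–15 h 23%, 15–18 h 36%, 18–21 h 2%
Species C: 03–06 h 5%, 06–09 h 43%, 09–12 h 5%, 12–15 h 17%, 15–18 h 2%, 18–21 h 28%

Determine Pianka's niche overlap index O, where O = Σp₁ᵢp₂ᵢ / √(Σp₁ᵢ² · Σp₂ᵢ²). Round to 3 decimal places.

Convert percentages to proportions (divide by 100).
Σ p₁ᵢp₂ᵢ = 0.0010 + 0.0215 + 0.0160 + 0.0391 + 0.0072 + 0.0056 = 0.0904
Σp_1ᵢ² = 0.02² + 0.05² + 0.32² + 0.23² + 0.36² + 0.02² = 0.0004 + 0.0025 + 0.1024 + 0.0529 + 0.1296 + 0.0004 = 0.2882
Σp_2ᵢ² = 0.05² + 0.43² + 0.05² + 0.17² + 0.02² + 0.28² = 0.0025 + 0.1849 + 0.0025 + 0.0289 + 0.0004 + 0.0784 = 0.2976
O = 0.0904 / √(0.2882 × 0.2976) = 0.0904 / 0.292862 = 0.30868

0.309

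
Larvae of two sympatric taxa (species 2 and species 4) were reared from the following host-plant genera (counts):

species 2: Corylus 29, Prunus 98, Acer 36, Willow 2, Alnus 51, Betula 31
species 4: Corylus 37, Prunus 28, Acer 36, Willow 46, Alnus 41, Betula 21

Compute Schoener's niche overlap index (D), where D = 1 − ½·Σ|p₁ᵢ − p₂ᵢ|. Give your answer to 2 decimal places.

0.70

Proportions for species 2 (n=247): 29/247=0.1174, 98/247=0.3968, 36/247=0.1457, 2/247=0.0081, 51/247=0.2065, 31/247=0.1255
Proportions for species 4 (n=209): 37/209=0.1770, 28/209=0.1340, 36/209=0.1722, 46/209=0.2201, 41/209=0.1962, 21/209=0.1005
Σ|p₁ᵢ − p₂ᵢ| = 0.0596 + 0.2628 + 0.0265 + 0.2120 + 0.0103 + 0.0250 = 0.5962
D = 1 − ½ × 0.5962 = 1 − 0.29810 = 0.70190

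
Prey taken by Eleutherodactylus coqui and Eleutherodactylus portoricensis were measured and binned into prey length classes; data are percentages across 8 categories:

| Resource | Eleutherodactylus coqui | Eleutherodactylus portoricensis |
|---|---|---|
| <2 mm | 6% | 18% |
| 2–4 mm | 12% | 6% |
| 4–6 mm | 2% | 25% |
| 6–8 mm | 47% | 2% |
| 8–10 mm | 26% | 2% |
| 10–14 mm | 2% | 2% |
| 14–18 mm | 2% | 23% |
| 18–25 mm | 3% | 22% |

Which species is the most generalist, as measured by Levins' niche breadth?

Eleutherodactylus portoricensis

Convert percentages to proportions (divide by 100).
Σp_coquᵢ² = 0.06² + 0.12² + 0.02² + 0.47² + 0.26² + 0.02² + 0.02² + 0.03² = 0.0036 + 0.0144 + 0.0004 + 0.2209 + 0.0676 + 0.0004 + 0.0004 + 0.0009 = 0.3086
B_coqu = 1 / 0.3086 = 3.2404
Σp_portᵢ² = 0.18² + 0.06² + 0.25² + 0.02² + 0.02² + 0.02² + 0.23² + 0.22² = 0.0324 + 0.0036 + 0.0625 + 0.0004 + 0.0004 + 0.0004 + 0.0529 + 0.0484 = 0.2010
B_port = 1 / 0.2010 = 4.9751
Highest B → broadest niche (most generalist): Eleutherodactylus portoricensis (B = 4.98).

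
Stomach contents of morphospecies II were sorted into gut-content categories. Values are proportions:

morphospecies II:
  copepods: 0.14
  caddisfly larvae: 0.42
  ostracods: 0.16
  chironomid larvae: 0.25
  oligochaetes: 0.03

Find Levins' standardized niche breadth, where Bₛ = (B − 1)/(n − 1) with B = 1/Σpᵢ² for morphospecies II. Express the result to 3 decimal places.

Σpᵢ² = 0.14² + 0.42² + 0.16² + 0.25² + 0.03² = 0.0196 + 0.1764 + 0.0256 + 0.0625 + 0.0009 = 0.2850
B = 1 / 0.2850 = 3.50877
Bₛ = (B − 1)/(n − 1) = (3.50877 − 1)/(5 − 1) = 2.50877/4 = 0.62719

0.627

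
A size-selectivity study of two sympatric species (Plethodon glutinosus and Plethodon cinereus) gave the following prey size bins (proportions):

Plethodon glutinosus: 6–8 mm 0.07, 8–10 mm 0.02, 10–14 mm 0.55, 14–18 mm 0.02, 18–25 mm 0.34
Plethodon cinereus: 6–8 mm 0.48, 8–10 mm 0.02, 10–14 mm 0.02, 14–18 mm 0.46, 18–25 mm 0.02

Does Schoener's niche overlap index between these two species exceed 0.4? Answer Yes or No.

No

Σ|p₁ᵢ − p₂ᵢ| = 0.41 + 0.00 + 0.53 + 0.44 + 0.32 = 1.70
D = 1 − ½ × 1.70 = 1 − 0.850 = 0.1500
D = 0.1500 < 0.4 → No.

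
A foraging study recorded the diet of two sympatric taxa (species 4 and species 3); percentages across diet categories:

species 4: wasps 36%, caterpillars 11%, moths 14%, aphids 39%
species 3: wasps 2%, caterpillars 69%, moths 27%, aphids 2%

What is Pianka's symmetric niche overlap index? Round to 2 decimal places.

0.31

Convert percentages to proportions (divide by 100).
Σ p₁ᵢp₂ᵢ = 0.0072 + 0.0759 + 0.0378 + 0.0078 = 0.1287
Σp_1ᵢ² = 0.36² + 0.11² + 0.14² + 0.39² = 0.1296 + 0.0121 + 0.0196 + 0.1521 = 0.3134
Σp_2ᵢ² = 0.02² + 0.69² + 0.27² + 0.02² = 0.0004 + 0.4761 + 0.0729 + 0.0004 = 0.5498
O = 0.1287 / √(0.3134 × 0.5498) = 0.1287 / 0.41510 = 0.3100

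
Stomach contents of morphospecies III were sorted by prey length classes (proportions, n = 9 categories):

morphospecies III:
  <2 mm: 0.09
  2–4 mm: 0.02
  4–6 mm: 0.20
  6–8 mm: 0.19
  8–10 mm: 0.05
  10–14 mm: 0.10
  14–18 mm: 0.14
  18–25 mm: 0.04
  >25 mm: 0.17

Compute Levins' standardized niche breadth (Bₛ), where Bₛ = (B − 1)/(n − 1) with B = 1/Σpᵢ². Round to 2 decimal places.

Σpᵢ² = 0.09² + 0.02² + 0.20² + 0.19² + 0.05² + 0.10² + 0.14² + 0.04² + 0.17² = 0.0081 + 0.0004 + 0.0400 + 0.0361 + 0.0025 + 0.0100 + 0.0196 + 0.0016 + 0.0289 = 0.1472
B = 1 / 0.1472 = 6.7935
Bₛ = (B − 1)/(n − 1) = (6.7935 − 1)/(9 − 1) = 5.7935/8 = 0.7242

0.72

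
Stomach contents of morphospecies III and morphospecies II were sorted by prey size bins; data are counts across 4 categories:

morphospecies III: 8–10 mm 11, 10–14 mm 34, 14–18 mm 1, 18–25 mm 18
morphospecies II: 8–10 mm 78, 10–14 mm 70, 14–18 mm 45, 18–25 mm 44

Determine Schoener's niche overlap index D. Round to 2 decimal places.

Proportions for morphospecies III (n=64): 11/64=0.1719, 34/64=0.5313, 1/64=0.0156, 18/64=0.2813
Proportions for morphospecies II (n=237): 78/237=0.3291, 70/237=0.2954, 45/237=0.1899, 44/237=0.1857
Σ|p₁ᵢ − p₂ᵢ| = 0.1572 + 0.2359 + 0.1743 + 0.0956 = 0.6630
D = 1 − ½ × 0.6630 = 1 − 0.33150 = 0.66850

0.67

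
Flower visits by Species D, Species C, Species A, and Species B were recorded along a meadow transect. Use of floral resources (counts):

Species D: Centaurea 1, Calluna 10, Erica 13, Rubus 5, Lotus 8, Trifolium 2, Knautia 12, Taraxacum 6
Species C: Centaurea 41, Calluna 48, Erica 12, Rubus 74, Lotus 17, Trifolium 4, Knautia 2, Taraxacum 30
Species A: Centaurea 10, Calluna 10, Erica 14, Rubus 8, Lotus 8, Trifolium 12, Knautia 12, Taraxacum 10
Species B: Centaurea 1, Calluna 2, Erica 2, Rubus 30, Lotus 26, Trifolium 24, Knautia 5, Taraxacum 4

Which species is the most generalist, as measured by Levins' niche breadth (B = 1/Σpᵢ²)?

Species A

Proportions for Species D (n=57): 1/57=0.0175, 10/57=0.1754, 13/57=0.2281, 5/57=0.0877, 8/57=0.1404, 2/57=0.0351, 12/57=0.2105, 6/57=0.1053
Proportions for Species C (n=228): 41/228=0.1798, 48/228=0.2105, 12/228=0.0526, 74/228=0.3246, 17/228=0.0746, 4/228=0.0175, 2/228=0.0088, 30/228=0.1316
Proportions for Species A (n=84): 10/84=0.1190, 10/84=0.1190, 14/84=0.1667, 8/84=0.0952, 8/84=0.0952, 12/84=0.1429, 12/84=0.1429, 10/84=0.1190
Proportions for Species B (n=94): 1/94=0.0106, 2/94=0.0213, 2/94=0.0213, 30/94=0.3191, 26/94=0.2766, 24/94=0.2553, 5/94=0.0532, 4/94=0.0426
Σp_Dᵢ² = 0.0175² + 0.1754² + 0.2281² + 0.0877² + 0.1404² + 0.0351² + 0.2105² + 0.1053² = 0.000306 + 0.030765 + 0.052030 + 0.007691 + 0.019712 + 0.001232 + 0.044310 + 0.011088 = 0.167134
B_D = 1 / 0.167134 = 5.9832
Σp_Cᵢ² = 0.1798² + 0.2105² + 0.0526² + 0.3246² + 0.0746² + 0.0175² + 0.0088² + 0.1316² = 0.032328 + 0.044310 + 0.002767 + 0.105365 + 0.005565 + 0.000306 + 0.000077 + 0.017319 = 0.208037
B_C = 1 / 0.208037 = 4.8068
Σp_Aᵢ² = 0.1190² + 0.1190² + 0.1667² + 0.0952² + 0.0952² + 0.1429² + 0.1429² + 0.1190² = 0.014161 + 0.014161 + 0.027789 + 0.009063 + 0.009063 + 0.020420 + 0.020420 + 0.014161 = 0.129238
B_A = 1 / 0.129238 = 7.7377
Σp_Bᵢ² = 0.0106² + 0.0213² + 0.0213² + 0.3191² + 0.2766² + 0.2553² + 0.0532² + 0.0426² = 0.000112 + 0.000454 + 0.000454 + 0.101825 + 0.076508 + 0.065178 + 0.002830 + 0.001815 = 0.249176
B_B = 1 / 0.249176 = 4.0132
Highest B → broadest niche (most generalist): Species A (B = 7.74).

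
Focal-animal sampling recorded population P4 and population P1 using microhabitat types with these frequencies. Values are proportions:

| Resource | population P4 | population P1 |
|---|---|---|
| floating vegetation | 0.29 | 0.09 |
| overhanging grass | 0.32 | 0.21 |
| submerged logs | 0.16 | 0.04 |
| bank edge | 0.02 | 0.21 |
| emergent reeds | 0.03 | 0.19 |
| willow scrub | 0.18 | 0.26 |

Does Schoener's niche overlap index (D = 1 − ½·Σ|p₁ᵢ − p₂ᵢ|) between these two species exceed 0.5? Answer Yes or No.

Σ|p₁ᵢ − p₂ᵢ| = 0.20 + 0.11 + 0.12 + 0.19 + 0.16 + 0.08 = 0.86
D = 1 − ½ × 0.86 = 1 − 0.430 = 0.5700
D = 0.5700 > 0.5 → Yes.

Yes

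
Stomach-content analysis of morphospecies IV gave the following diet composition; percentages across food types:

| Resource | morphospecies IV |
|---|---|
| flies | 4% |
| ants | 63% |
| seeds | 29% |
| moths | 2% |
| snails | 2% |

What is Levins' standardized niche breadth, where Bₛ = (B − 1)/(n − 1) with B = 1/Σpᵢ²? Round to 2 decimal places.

Convert percentages to proportions (divide by 100).
Σpᵢ² = 0.04² + 0.63² + 0.29² + 0.02² + 0.02² = 0.0016 + 0.3969 + 0.0841 + 0.0004 + 0.0004 = 0.4834
B = 1 / 0.4834 = 2.0687
Bₛ = (B − 1)/(n − 1) = (2.0687 − 1)/(5 − 1) = 1.0687/4 = 0.2672

0.27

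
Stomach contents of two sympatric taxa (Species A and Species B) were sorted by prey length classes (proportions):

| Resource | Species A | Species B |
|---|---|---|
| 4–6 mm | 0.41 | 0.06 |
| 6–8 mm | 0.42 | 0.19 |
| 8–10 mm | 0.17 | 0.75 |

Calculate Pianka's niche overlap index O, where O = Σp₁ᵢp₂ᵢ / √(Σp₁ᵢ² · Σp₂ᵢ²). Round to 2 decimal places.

Σ p₁ᵢp₂ᵢ = 0.0246 + 0.0798 + 0.1275 = 0.2319
Σp_1ᵢ² = 0.41² + 0.42² + 0.17² = 0.1681 + 0.1764 + 0.0289 = 0.3734
Σp_2ᵢ² = 0.06² + 0.19² + 0.75² = 0.0036 + 0.0361 + 0.5625 = 0.6022
O = 0.2319 / √(0.3734 × 0.6022) = 0.2319 / 0.47420 = 0.4890

0.49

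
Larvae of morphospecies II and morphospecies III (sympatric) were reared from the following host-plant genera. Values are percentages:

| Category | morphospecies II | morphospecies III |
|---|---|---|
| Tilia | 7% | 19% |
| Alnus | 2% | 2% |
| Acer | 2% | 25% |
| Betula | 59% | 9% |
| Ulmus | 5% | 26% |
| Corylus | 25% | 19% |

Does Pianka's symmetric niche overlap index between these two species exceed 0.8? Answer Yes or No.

Convert percentages to proportions (divide by 100).
Σ p₁ᵢp₂ᵢ = 0.0133 + 0.0004 + 0.0050 + 0.0531 + 0.0130 + 0.0475 = 0.1323
Σp_1ᵢ² = 0.07² + 0.02² + 0.02² + 0.59² + 0.05² + 0.25² = 0.0049 + 0.0004 + 0.0004 + 0.3481 + 0.0025 + 0.0625 = 0.4188
Σp_2ᵢ² = 0.19² + 0.02² + 0.25² + 0.09² + 0.26² + 0.19² = 0.0361 + 0.0004 + 0.0625 + 0.0081 + 0.0676 + 0.0361 = 0.2108
O = 0.1323 / √(0.4188 × 0.2108) = 0.1323 / 0.29712 = 0.4453
O = 0.4453 < 0.8 → No.

No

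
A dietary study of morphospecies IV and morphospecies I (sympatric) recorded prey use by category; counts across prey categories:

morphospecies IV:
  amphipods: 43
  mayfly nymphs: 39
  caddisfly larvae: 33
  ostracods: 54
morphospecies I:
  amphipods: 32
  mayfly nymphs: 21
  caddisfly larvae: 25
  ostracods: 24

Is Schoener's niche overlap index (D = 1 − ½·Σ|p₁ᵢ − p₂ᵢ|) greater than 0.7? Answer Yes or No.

Yes

Proportions for morphospecies IV (n=169): 43/169=0.2544, 39/169=0.2308, 33/169=0.1953, 54/169=0.3195
Proportions for morphospecies I (n=102): 32/102=0.3137, 21/102=0.2059, 25/102=0.2451, 24/102=0.2353
Σ|p₁ᵢ − p₂ᵢ| = 0.0593 + 0.0249 + 0.0498 + 0.0842 = 0.2182
D = 1 − ½ × 0.2182 = 1 − 0.10910 = 0.89090
D = 0.89090 > 0.7 → Yes.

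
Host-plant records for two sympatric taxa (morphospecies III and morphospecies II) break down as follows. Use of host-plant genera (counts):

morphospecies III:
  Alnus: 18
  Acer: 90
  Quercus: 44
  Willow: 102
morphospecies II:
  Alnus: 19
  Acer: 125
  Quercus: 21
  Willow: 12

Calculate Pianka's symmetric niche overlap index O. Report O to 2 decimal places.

Proportions for morphospecies III (n=254): 18/254=0.0709, 90/254=0.3543, 44/254=0.1732, 102/254=0.4016
Proportions for morphospecies II (n=177): 19/177=0.1073, 125/177=0.7062, 21/177=0.1186, 12/177=0.0678
Σ p₁ᵢp₂ᵢ = 0.007608 + 0.250207 + 0.020542 + 0.027228 = 0.305585
Σp_1ᵢ² = 0.0709² + 0.3543² + 0.1732² + 0.4016² = 0.005027 + 0.125528 + 0.029998 + 0.161283 = 0.321836
Σp_2ᵢ² = 0.1073² + 0.7062² + 0.1186² + 0.0678² = 0.011513 + 0.498718 + 0.014066 + 0.004597 = 0.528894
O = 0.305585 / √(0.321836 × 0.528894) = 0.305585 / 0.4125738 = 0.7407

0.74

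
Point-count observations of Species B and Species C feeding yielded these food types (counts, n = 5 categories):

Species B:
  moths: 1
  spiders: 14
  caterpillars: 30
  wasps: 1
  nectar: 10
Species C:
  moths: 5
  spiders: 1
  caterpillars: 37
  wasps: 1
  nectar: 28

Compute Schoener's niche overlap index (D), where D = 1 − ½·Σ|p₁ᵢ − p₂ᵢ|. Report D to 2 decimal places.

Proportions for Species B (n=56): 1/56=0.0179, 14/56=0.2500, 30/56=0.5357, 1/56=0.0179, 10/56=0.1786
Proportions for Species C (n=72): 5/72=0.0694, 1/72=0.0139, 37/72=0.5139, 1/72=0.0139, 28/72=0.3889
Σ|p₁ᵢ − p₂ᵢ| = 0.0515 + 0.2361 + 0.0218 + 0.0040 + 0.2103 = 0.5237
D = 1 − ½ × 0.5237 = 1 − 0.26185 = 0.73815

0.74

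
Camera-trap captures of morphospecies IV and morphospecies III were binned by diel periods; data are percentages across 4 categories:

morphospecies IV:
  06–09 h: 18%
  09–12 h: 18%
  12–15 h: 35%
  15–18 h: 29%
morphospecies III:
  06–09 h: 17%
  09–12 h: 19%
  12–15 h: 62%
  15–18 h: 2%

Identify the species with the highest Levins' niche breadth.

morphospecies IV

Convert percentages to proportions (divide by 100).
Σp_IVᵢ² = 0.18² + 0.18² + 0.35² + 0.29² = 0.0324 + 0.0324 + 0.1225 + 0.0841 = 0.2714
B_IV = 1 / 0.2714 = 3.6846
Σp_IIIᵢ² = 0.17² + 0.19² + 0.62² + 0.02² = 0.0289 + 0.0361 + 0.3844 + 0.0004 = 0.4498
B_III = 1 / 0.4498 = 2.2232
Highest B → broadest niche (most generalist): morphospecies IV (B = 3.68).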